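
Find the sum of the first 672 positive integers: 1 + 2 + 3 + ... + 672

Formula: ∑k = n(n+1)/2
= 672×673/2
= 452256/2
= 226128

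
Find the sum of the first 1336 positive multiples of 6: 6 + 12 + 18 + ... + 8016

Factor out 6: = 6(1 + 2 + ... + 1336) = 6 × n(n+1)/2
= 6 × 1336×1337/2
= 6 × 893116
= 5358696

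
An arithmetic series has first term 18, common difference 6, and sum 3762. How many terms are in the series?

Using S = n/2 × [2a + (n-1)d]
3762 = n/2 × [2(18) + (n-1)(6)]
3762 = n/2 × [36 + 6n - 6]
7524 = n × [30 + 6n]
6n² + (30)n - 7524 = 0
Discriminant: Δ = (30)² - 4(6)(-7524) = 900 + 180576 = 181476
√Δ = 426
n = [-(30) + √Δ] / (2·6) = (-30 + 426) / 12 = 396 / 12 = 33
(The negative root is discarded since n must be a positive integer.)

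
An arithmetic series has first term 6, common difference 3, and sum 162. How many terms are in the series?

Using S = n/2 × [2a + (n-1)d]
162 = n/2 × [2(6) + (n-1)(3)]
162 = n/2 × [12 + 3n - 3]
324 = n × [9 + 3n]
3n² + (9)n - 324 = 0
Discriminant: Δ = (9)² - 4(3)(-324) = 81 + 3888 = 3969
√Δ = 63
n = [-(9) + √Δ] / (2·3) = (-9 + 63) / 6 = 54 / 6 = 9
(The negative root is discarded since n must be a positive integer.)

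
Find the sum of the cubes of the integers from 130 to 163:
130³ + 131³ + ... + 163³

Use ∑_{k=1}^{n} k³ = [n(n+1)/2]², then subtract the first 129 terms.
∑_{k=1}^{163} k³ = [163×164/2]² = 13366² = 178649956
∑_{k=1}^{129} k³ = [129×130/2]² = 8385² = 70308225
∑_{k=130}^{163} k³ = 178649956 - 70308225 = 108341731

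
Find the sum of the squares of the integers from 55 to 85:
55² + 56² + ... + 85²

Use ∑_{k=1}^{n} k² = n(n+1)(2n+1)/6, then subtract the first 54 terms.
∑_{k=1}^{85} k² = 85×86×171/6 = 208335
∑_{k=1}^{54} k² = 54×55×109/6 = 53955
∑_{k=55}^{85} k² = 208335 - 53955 = 154380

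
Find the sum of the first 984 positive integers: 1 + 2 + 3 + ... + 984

Formula: ∑k = n(n+1)/2
= 984×985/2
= 969240/2
= 484620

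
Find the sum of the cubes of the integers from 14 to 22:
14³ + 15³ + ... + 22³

Use ∑_{k=1}^{n} k³ = [n(n+1)/2]², then subtract the first 13 terms.
∑_{k=1}^{22} k³ = [22×23/2]² = 253² = 64009
∑_{k=1}^{13} k³ = [13×14/2]² = 91² = 8281
∑_{k=14}^{22} k³ = 64009 - 8281 = 55728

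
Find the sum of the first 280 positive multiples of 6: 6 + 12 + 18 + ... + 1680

Factor out 6: = 6(1 + 2 + ... + 280) = 6 × n(n+1)/2
= 6 × 280×281/2
= 6 × 39340
= 236040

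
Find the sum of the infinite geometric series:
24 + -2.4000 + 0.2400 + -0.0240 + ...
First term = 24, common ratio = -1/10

For |r| < 1, S = a / (1 - r)
S = 24 / (1 - (-1/10))
S = 24 / (11/10)
S = 240/11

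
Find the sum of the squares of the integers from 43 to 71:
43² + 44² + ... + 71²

Use ∑_{k=1}^{n} k² = n(n+1)(2n+1)/6, then subtract the first 42 terms.
∑_{k=1}^{71} k² = 71×72×143/6 = 121836
∑_{k=1}^{42} k² = 42×43×85/6 = 25585
∑_{k=43}^{71} k² = 121836 - 25585 = 96251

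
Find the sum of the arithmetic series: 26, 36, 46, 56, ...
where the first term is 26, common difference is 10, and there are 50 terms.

Sₙ = n/2 × (first + last)
Last term = a + (n-1)d = 26 + (50-1)×10 = 516
S_50 = 50/2 × (26 + 516)
S_50 = 50/2 × 542 = 13550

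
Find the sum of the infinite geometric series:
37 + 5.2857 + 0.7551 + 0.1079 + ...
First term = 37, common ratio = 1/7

For |r| < 1, S = a / (1 - r)
S = 37 / (1 - (1/7))
S = 37 / (6/7)
S = 259/6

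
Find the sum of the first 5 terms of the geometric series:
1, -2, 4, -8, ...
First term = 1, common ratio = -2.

Sₙ = a(1 - rⁿ) / (1 - r)
S_5 = 1(1 - (-2)^5) / (1 - (-2))
S_5 = 1(1 - (-32)) / (3)
S_5 = 11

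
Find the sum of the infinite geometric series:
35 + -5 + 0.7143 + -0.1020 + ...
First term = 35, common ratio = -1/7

For |r| < 1, S = a / (1 - r)
S = 35 / (1 - (-1/7))
S = 35 / (8/7)
S = 245/8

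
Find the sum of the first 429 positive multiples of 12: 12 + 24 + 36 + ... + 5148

Factor out 12: = 12(1 + 2 + ... + 429) = 12 × n(n+1)/2
= 12 × 429×430/2
= 12 × 92235
= 1106820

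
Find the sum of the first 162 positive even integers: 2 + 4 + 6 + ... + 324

Sum of first n even numbers = n(n+1)
= 162×163
= 26406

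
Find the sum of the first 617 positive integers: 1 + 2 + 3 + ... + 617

Formula: ∑k = n(n+1)/2
= 617×618/2
= 381306/2
= 190653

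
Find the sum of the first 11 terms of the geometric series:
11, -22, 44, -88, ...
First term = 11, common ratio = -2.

Sₙ = a(1 - rⁿ) / (1 - r)
S_11 = 11(1 - (-2)^11) / (1 - (-2))
S_11 = 11(1 - (-2048)) / (3)
S_11 = 7513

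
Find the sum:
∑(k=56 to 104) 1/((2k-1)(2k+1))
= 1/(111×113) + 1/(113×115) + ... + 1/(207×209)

Partial fractions: 1/((2k-1)(2k+1)) = (1/2)[1/(2k-1) - 1/(2k+1)]
The series telescopes:
= (1/2)[1/111 - 1/209]
= 49/23199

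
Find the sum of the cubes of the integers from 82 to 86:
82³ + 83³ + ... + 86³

Use ∑_{k=1}^{n} k³ = [n(n+1)/2]², then subtract the first 81 terms.
∑_{k=1}^{86} k³ = [86×87/2]² = 3741² = 13995081
∑_{k=1}^{81} k³ = [81×82/2]² = 3321² = 11029041
∑_{k=82}^{86} k³ = 13995081 - 11029041 = 2966040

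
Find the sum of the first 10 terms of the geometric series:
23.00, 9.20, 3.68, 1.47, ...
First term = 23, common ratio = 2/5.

Sₙ = a(1 - rⁿ) / (1 - r)
S_10 = 23(1 - (2/5)^10) / (1 - (2/5))
S_10 = 23(1 - (1024/9765625)) / (3/5)
S_10 = 74861941/1953125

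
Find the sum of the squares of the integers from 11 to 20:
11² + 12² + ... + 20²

Use ∑_{k=1}^{n} k² = n(n+1)(2n+1)/6, then subtract the first 10 terms.
∑_{k=1}^{20} k² = 20×21×41/6 = 2870
∑_{k=1}^{10} k² = 10×11×21/6 = 385
∑_{k=11}^{20} k² = 2870 - 385 = 2485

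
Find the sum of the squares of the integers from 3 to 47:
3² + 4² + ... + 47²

Use ∑_{k=1}^{n} k² = n(n+1)(2n+1)/6, then subtract the first 2 terms.
∑_{k=1}^{47} k² = 47×48×95/6 = 35720
∑_{k=1}^{2} k² = 2×3×5/6 = 5
∑_{k=3}^{47} k² = 35720 - 5 = 35715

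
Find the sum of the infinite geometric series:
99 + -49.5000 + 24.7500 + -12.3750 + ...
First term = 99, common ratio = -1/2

For |r| < 1, S = a / (1 - r)
S = 99 / (1 - (-1/2))
S = 99 / (3/2)
S = 66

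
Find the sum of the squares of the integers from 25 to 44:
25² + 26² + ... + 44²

Use ∑_{k=1}^{n} k² = n(n+1)(2n+1)/6, then subtract the first 24 terms.
∑_{k=1}^{44} k² = 44×45×89/6 = 29370
∑_{k=1}^{24} k² = 24×25×49/6 = 4900
∑_{k=25}^{44} k² = 29370 - 4900 = 24470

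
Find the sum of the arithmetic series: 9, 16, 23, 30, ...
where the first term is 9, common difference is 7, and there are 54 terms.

Sₙ = n/2 × (first + last)
Last term = a + (n-1)d = 9 + (54-1)×7 = 380
S_54 = 54/2 × (9 + 380)
S_54 = 54/2 × 389 = 10503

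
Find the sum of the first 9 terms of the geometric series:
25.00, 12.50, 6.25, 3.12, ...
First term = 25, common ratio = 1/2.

Sₙ = a(1 - rⁿ) / (1 - r)
S_9 = 25(1 - (1/2)^9) / (1 - (1/2))
S_9 = 25(1 - (1/512)) / (1/2)
S_9 = 12775/256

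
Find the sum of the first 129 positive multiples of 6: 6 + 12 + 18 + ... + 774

Factor out 6: = 6(1 + 2 + ... + 129) = 6 × n(n+1)/2
= 6 × 129×130/2
= 6 × 8385
= 50310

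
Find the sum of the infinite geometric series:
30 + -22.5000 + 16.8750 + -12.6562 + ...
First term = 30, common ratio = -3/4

For |r| < 1, S = a / (1 - r)
S = 30 / (1 - (-3/4))
S = 30 / (7/4)
S = 120/7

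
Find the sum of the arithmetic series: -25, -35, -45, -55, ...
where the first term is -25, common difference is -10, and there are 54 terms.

Sₙ = n/2 × (first + last)
Last term = a + (n-1)d = -25 + (54-1)×(-10) = -555
S_54 = 54/2 × (-25 + (-555))
S_54 = 54/2 × (-580) = -15660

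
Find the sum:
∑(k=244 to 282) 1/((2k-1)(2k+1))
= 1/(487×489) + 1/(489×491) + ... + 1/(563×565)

Partial fractions: 1/((2k-1)(2k+1)) = (1/2)[1/(2k-1) - 1/(2k+1)]
The series telescopes:
= (1/2)[1/487 - 1/565]
= 39/275155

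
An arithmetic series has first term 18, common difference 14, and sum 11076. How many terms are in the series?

Using S = n/2 × [2a + (n-1)d]
11076 = n/2 × [2(18) + (n-1)(14)]
11076 = n/2 × [36 + 14n - 14]
22152 = n × [22 + 14n]
14n² + (22)n - 22152 = 0
Discriminant: Δ = (22)² - 4(14)(-22152) = 484 + 1240512 = 1240996
√Δ = 1114
n = [-(22) + √Δ] / (2·14) = (-22 + 1114) / 28 = 1092 / 28 = 39
(The negative root is discarded since n must be a positive integer.)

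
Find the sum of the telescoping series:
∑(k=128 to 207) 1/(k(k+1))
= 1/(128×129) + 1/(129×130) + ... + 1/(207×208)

Partial fractions: 1/(k(k+1)) = 1/k - 1/(k+1)
The series telescopes:
= (1/128 - 1/129) + (1/129 - 1/130) + ... + (1/207 - 1/208)
= 1/128 - 1/208
= 5/1664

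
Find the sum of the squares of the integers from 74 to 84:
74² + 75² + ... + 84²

Use ∑_{k=1}^{n} k² = n(n+1)(2n+1)/6, then subtract the first 73 terms.
∑_{k=1}^{84} k² = 84×85×169/6 = 201110
∑_{k=1}^{73} k² = 73×74×147/6 = 132349
∑_{k=74}^{84} k² = 201110 - 132349 = 68761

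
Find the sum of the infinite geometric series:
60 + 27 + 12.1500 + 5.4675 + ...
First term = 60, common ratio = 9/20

For |r| < 1, S = a / (1 - r)
S = 60 / (1 - (9/20))
S = 60 / (11/20)
S = 1200/11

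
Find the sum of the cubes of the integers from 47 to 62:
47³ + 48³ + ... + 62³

Use ∑_{k=1}^{n} k³ = [n(n+1)/2]², then subtract the first 46 terms.
∑_{k=1}^{62} k³ = [62×63/2]² = 1953² = 3814209
∑_{k=1}^{46} k³ = [46×47/2]² = 1081² = 1168561
∑_{k=47}^{62} k³ = 3814209 - 1168561 = 2645648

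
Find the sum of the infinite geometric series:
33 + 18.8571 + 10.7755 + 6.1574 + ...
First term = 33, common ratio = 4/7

For |r| < 1, S = a / (1 - r)
S = 33 / (1 - (4/7))
S = 33 / (3/7)
S = 77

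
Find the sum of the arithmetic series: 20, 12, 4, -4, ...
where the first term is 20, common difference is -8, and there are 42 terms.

Sₙ = n/2 × (first + last)
Last term = a + (n-1)d = 20 + (42-1)×(-8) = -308
S_42 = 42/2 × (20 + (-308))
S_42 = 42/2 × (-288) = -6048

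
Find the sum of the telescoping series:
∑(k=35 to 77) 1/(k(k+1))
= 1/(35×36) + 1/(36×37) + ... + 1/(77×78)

Partial fractions: 1/(k(k+1)) = 1/k - 1/(k+1)
The series telescopes:
= (1/35 - 1/36) + (1/36 - 1/37) + ... + (1/77 - 1/78)
= 1/35 - 1/78
= 43/2730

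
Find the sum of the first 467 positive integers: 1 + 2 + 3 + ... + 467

Formula: ∑k = n(n+1)/2
= 467×468/2
= 218556/2
= 109278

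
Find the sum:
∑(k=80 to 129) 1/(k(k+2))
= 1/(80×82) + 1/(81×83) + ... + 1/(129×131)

Partial fractions: 1/(k(k+2)) = (1/2)[1/k - 1/(k+2)]
Telescoping leaves the first two and last two terms:
= (1/2)[1/80 + 1/81 - 1/130 - 1/131]
= 21011/4414176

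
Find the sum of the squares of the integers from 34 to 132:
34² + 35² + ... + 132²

Use ∑_{k=1}^{n} k² = n(n+1)(2n+1)/6, then subtract the first 33 terms.
∑_{k=1}^{132} k² = 132×133×265/6 = 775390
∑_{k=1}^{33} k² = 33×34×67/6 = 12529
∑_{k=34}^{132} k² = 775390 - 12529 = 762861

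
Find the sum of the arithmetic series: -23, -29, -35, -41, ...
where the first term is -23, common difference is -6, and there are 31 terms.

Sₙ = n/2 × (first + last)
Last term = a + (n-1)d = -23 + (31-1)×(-6) = -203
S_31 = 31/2 × (-23 + (-203))
S_31 = 31/2 × (-226) = -3503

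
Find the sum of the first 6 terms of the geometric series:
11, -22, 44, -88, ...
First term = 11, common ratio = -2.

Sₙ = a(1 - rⁿ) / (1 - r)
S_6 = 11(1 - (-2)^6) / (1 - (-2))
S_6 = 11(1 - 64) / (3)
S_6 = -231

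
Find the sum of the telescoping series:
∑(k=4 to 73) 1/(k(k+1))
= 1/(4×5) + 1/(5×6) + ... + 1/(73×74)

Partial fractions: 1/(k(k+1)) = 1/k - 1/(k+1)
The series telescopes:
= (1/4 - 1/5) + (1/5 - 1/6) + ... + (1/73 - 1/74)
= 1/4 - 1/74
= 35/148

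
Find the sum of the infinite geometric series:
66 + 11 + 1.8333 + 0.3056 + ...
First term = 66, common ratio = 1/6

For |r| < 1, S = a / (1 - r)
S = 66 / (1 - (1/6))
S = 66 / (5/6)
S = 396/5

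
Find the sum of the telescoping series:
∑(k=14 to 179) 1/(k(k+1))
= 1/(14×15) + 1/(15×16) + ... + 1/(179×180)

Partial fractions: 1/(k(k+1)) = 1/k - 1/(k+1)
The series telescopes:
= (1/14 - 1/15) + (1/15 - 1/16) + ... + (1/179 - 1/180)
= 1/14 - 1/180
= 83/1260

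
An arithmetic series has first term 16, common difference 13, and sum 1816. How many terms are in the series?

Using S = n/2 × [2a + (n-1)d]
1816 = n/2 × [2(16) + (n-1)(13)]
1816 = n/2 × [32 + 13n - 13]
3632 = n × [19 + 13n]
13n² + (19)n - 3632 = 0
Discriminant: Δ = (19)² - 4(13)(-3632) = 361 + 188864 = 189225
√Δ = 435
n = [-(19) + √Δ] / (2·13) = (-19 + 435) / 26 = 416 / 26 = 16
(The negative root is discarded since n must be a positive integer.)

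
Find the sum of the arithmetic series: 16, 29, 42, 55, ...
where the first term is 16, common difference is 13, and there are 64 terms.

Sₙ = n/2 × (first + last)
Last term = a + (n-1)d = 16 + (64-1)×13 = 835
S_64 = 64/2 × (16 + 835)
S_64 = 64/2 × 851 = 27232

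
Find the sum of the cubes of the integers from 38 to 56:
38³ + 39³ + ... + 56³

Use ∑_{k=1}^{n} k³ = [n(n+1)/2]², then subtract the first 37 terms.
∑_{k=1}^{56} k³ = [56×57/2]² = 1596² = 2547216
∑_{k=1}^{37} k³ = [37×38/2]² = 703² = 494209
∑_{k=38}^{56} k³ = 2547216 - 494209 = 2053007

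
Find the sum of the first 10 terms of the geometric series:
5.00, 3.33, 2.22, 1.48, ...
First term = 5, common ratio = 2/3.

Sₙ = a(1 - rⁿ) / (1 - r)
S_10 = 5(1 - (2/3)^10) / (1 - (2/3))
S_10 = 5(1 - (1024/59049)) / (1/3)
S_10 = 290125/19683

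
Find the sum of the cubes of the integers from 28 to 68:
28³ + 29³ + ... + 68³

Use ∑_{k=1}^{n} k³ = [n(n+1)/2]², then subtract the first 27 terms.
∑_{k=1}^{68} k³ = [68×69/2]² = 2346² = 5503716
∑_{k=1}^{27} k³ = [27×28/2]² = 378² = 142884
∑_{k=28}^{68} k³ = 5503716 - 142884 = 5360832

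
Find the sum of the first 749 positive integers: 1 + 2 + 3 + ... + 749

Formula: ∑k = n(n+1)/2
= 749×750/2
= 561750/2
= 280875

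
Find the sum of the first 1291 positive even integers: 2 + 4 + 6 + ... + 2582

Sum of first n even numbers = n(n+1)
= 1291×1292
= 1667972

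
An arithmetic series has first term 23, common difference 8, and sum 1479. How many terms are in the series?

Using S = n/2 × [2a + (n-1)d]
1479 = n/2 × [2(23) + (n-1)(8)]
1479 = n/2 × [46 + 8n - 8]
2958 = n × [38 + 8n]
8n² + (38)n - 2958 = 0
Discriminant: Δ = (38)² - 4(8)(-2958) = 1444 + 94656 = 96100
√Δ = 310
n = [-(38) + √Δ] / (2·8) = (-38 + 310) / 16 = 272 / 16 = 17
(The negative root is discarded since n must be a positive integer.)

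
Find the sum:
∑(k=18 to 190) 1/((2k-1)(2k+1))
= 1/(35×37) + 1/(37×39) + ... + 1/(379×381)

Partial fractions: 1/((2k-1)(2k+1)) = (1/2)[1/(2k-1) - 1/(2k+1)]
The series telescopes:
= (1/2)[1/35 - 1/381]
= 173/13335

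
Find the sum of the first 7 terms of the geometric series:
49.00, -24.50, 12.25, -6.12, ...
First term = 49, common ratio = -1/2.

Sₙ = a(1 - rⁿ) / (1 - r)
S_7 = 49(1 - (-1/2)^7) / (1 - (-1/2))
S_7 = 49(1 - (-1/128)) / (3/2)
S_7 = 2107/64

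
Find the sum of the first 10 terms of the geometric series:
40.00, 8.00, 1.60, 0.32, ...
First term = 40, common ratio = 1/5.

Sₙ = a(1 - rⁿ) / (1 - r)
S_10 = 40(1 - (1/5)^10) / (1 - (1/5))
S_10 = 40(1 - (1/9765625)) / (4/5)
S_10 = 19531248/390625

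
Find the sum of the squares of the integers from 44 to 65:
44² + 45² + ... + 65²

Use ∑_{k=1}^{n} k² = n(n+1)(2n+1)/6, then subtract the first 43 terms.
∑_{k=1}^{65} k² = 65×66×131/6 = 93665
∑_{k=1}^{43} k² = 43×44×87/6 = 27434
∑_{k=44}^{65} k² = 93665 - 27434 = 66231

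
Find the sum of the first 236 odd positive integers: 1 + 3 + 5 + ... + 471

Sum of first n odd numbers = n²
= 236²
= 55696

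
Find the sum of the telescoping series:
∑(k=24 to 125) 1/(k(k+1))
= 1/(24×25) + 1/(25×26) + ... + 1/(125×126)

Partial fractions: 1/(k(k+1)) = 1/k - 1/(k+1)
The series telescopes:
= (1/24 - 1/25) + (1/25 - 1/26) + ... + (1/125 - 1/126)
= 1/24 - 1/126
= 17/504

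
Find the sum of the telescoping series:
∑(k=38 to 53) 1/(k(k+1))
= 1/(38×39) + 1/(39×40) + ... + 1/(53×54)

Partial fractions: 1/(k(k+1)) = 1/k - 1/(k+1)
The series telescopes:
= (1/38 - 1/39) + (1/39 - 1/40) + ... + (1/53 - 1/54)
= 1/38 - 1/54
= 4/513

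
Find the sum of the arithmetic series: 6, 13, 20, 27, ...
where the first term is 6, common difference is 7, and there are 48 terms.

Sₙ = n/2 × (first + last)
Last term = a + (n-1)d = 6 + (48-1)×7 = 335
S_48 = 48/2 × (6 + 335)
S_48 = 48/2 × 341 = 8184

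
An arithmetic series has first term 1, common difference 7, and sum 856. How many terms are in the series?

Using S = n/2 × [2a + (n-1)d]
856 = n/2 × [2(1) + (n-1)(7)]
856 = n/2 × [2 + 7n - 7]
1712 = n × [-5 + 7n]
7n² + (-5)n - 1712 = 0
Discriminant: Δ = (-5)² - 4(7)(-1712) = 25 + 47936 = 47961
√Δ = 219
n = [-(-5) + √Δ] / (2·7) = (5 + 219) / 14 = 224 / 14 = 16
(The negative root is discarded since n must be a positive integer.)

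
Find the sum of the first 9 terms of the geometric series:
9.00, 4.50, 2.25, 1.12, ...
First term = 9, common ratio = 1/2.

Sₙ = a(1 - rⁿ) / (1 - r)
S_9 = 9(1 - (1/2)^9) / (1 - (1/2))
S_9 = 9(1 - (1/512)) / (1/2)
S_9 = 4599/256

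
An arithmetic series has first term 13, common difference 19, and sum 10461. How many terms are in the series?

Using S = n/2 × [2a + (n-1)d]
10461 = n/2 × [2(13) + (n-1)(19)]
10461 = n/2 × [26 + 19n - 19]
20922 = n × [7 + 19n]
19n² + (7)n - 20922 = 0
Discriminant: Δ = (7)² - 4(19)(-20922) = 49 + 1590072 = 1590121
√Δ = 1261
n = [-(7) + √Δ] / (2·19) = (-7 + 1261) / 38 = 1254 / 38 = 33
(The negative root is discarded since n must be a positive integer.)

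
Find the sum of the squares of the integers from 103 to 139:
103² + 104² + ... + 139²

Use ∑_{k=1}^{n} k² = n(n+1)(2n+1)/6, then subtract the first 102 terms.
∑_{k=1}^{139} k² = 139×140×279/6 = 904890
∑_{k=1}^{102} k² = 102×103×205/6 = 358955
∑_{k=103}^{139} k² = 904890 - 358955 = 545935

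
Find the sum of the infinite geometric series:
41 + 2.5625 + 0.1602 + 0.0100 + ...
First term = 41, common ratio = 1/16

For |r| < 1, S = a / (1 - r)
S = 41 / (1 - (1/16))
S = 41 / (15/16)
S = 656/15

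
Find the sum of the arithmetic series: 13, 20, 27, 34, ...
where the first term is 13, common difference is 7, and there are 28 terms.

Sₙ = n/2 × (first + last)
Last term = a + (n-1)d = 13 + (28-1)×7 = 202
S_28 = 28/2 × (13 + 202)
S_28 = 28/2 × 215 = 3010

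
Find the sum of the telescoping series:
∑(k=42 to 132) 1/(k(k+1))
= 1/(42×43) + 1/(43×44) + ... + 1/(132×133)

Partial fractions: 1/(k(k+1)) = 1/k - 1/(k+1)
The series telescopes:
= (1/42 - 1/43) + (1/43 - 1/44) + ... + (1/132 - 1/133)
= 1/42 - 1/133
= 13/798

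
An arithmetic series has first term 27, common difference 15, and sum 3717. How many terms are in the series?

Using S = n/2 × [2a + (n-1)d]
3717 = n/2 × [2(27) + (n-1)(15)]
3717 = n/2 × [54 + 15n - 15]
7434 = n × [39 + 15n]
15n² + (39)n - 7434 = 0
Discriminant: Δ = (39)² - 4(15)(-7434) = 1521 + 446040 = 447561
√Δ = 669
n = [-(39) + √Δ] / (2·15) = (-39 + 669) / 30 = 630 / 30 = 21
(The negative root is discarded since n must be a positive integer.)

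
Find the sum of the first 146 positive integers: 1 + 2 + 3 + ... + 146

Formula: ∑k = n(n+1)/2
= 146×147/2
= 21462/2
= 10731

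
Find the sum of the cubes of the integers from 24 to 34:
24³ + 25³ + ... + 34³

Use ∑_{k=1}^{n} k³ = [n(n+1)/2]², then subtract the first 23 terms.
∑_{k=1}^{34} k³ = [34×35/2]² = 595² = 354025
∑_{k=1}^{23} k³ = [23×24/2]² = 276² = 76176
∑_{k=24}^{34} k³ = 354025 - 76176 = 277849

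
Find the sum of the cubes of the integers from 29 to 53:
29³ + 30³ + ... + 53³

Use ∑_{k=1}^{n} k³ = [n(n+1)/2]², then subtract the first 28 terms.
∑_{k=1}^{53} k³ = [53×54/2]² = 1431² = 2047761
∑_{k=1}^{28} k³ = [28×29/2]² = 406² = 164836
∑_{k=29}^{53} k³ = 2047761 - 164836 = 1882925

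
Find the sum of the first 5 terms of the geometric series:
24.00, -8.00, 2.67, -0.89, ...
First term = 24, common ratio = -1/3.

Sₙ = a(1 - rⁿ) / (1 - r)
S_5 = 24(1 - (-1/3)^5) / (1 - (-1/3))
S_5 = 24(1 - (-1/243)) / (4/3)
S_5 = 488/27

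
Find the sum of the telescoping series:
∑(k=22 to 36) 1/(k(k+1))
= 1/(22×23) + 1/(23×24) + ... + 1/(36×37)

Partial fractions: 1/(k(k+1)) = 1/k - 1/(k+1)
The series telescopes:
= (1/22 - 1/23) + (1/23 - 1/24) + ... + (1/36 - 1/37)
= 1/22 - 1/37
= 15/814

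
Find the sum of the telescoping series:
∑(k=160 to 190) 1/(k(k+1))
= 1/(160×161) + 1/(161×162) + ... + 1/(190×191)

Partial fractions: 1/(k(k+1)) = 1/k - 1/(k+1)
The series telescopes:
= (1/160 - 1/161) + (1/161 - 1/162) + ... + (1/190 - 1/191)
= 1/160 - 1/191
= 31/30560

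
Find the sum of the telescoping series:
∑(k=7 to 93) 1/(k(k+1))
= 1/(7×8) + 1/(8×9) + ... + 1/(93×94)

Partial fractions: 1/(k(k+1)) = 1/k - 1/(k+1)
The series telescopes:
= (1/7 - 1/8) + (1/8 - 1/9) + ... + (1/93 - 1/94)
= 1/7 - 1/94
= 87/658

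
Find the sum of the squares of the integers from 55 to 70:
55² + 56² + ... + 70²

Use ∑_{k=1}^{n} k² = n(n+1)(2n+1)/6, then subtract the first 54 terms.
∑_{k=1}^{70} k² = 70×71×141/6 = 116795
∑_{k=1}^{54} k² = 54×55×109/6 = 53955
∑_{k=55}^{70} k² = 116795 - 53955 = 62840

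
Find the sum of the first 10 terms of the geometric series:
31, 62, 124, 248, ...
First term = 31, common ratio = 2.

Sₙ = a(1 - rⁿ) / (1 - r)
S_10 = 31(1 - 2^10) / (1 - 2)
S_10 = 31(1 - 1024) / (-1)
S_10 = 31713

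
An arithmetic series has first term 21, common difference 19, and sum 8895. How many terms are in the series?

Using S = n/2 × [2a + (n-1)d]
8895 = n/2 × [2(21) + (n-1)(19)]
8895 = n/2 × [42 + 19n - 19]
17790 = n × [23 + 19n]
19n² + (23)n - 17790 = 0
Discriminant: Δ = (23)² - 4(19)(-17790) = 529 + 1352040 = 1352569
√Δ = 1163
n = [-(23) + √Δ] / (2·19) = (-23 + 1163) / 38 = 1140 / 38 = 30
(The negative root is discarded since n must be a positive integer.)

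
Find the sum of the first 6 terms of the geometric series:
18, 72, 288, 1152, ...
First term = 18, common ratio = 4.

Sₙ = a(1 - rⁿ) / (1 - r)
S_6 = 18(1 - 4^6) / (1 - 4)
S_6 = 18(1 - 4096) / (-3)
S_6 = 24570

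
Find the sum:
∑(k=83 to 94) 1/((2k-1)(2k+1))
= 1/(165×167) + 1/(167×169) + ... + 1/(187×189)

Partial fractions: 1/((2k-1)(2k+1)) = (1/2)[1/(2k-1) - 1/(2k+1)]
The series telescopes:
= (1/2)[1/165 - 1/189]
= 4/10395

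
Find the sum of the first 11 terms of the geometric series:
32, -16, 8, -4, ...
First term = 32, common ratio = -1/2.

Sₙ = a(1 - rⁿ) / (1 - r)
S_11 = 32(1 - (-1/2)^11) / (1 - (-1/2))
S_11 = 32(1 - (-1/2048)) / (3/2)
S_11 = 683/32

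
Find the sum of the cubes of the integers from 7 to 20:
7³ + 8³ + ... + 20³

Use ∑_{k=1}^{n} k³ = [n(n+1)/2]², then subtract the first 6 terms.
∑_{k=1}^{20} k³ = [20×21/2]² = 210² = 44100
∑_{k=1}^{6} k³ = [6×7/2]² = 21² = 441
∑_{k=7}^{20} k³ = 44100 - 441 = 43659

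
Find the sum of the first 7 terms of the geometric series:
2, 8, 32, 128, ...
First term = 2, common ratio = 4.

Sₙ = a(1 - rⁿ) / (1 - r)
S_7 = 2(1 - 4^7) / (1 - 4)
S_7 = 2(1 - 16384) / (-3)
S_7 = 10922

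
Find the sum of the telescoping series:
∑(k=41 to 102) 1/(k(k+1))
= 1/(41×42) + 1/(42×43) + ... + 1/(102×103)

Partial fractions: 1/(k(k+1)) = 1/k - 1/(k+1)
The series telescopes:
= (1/41 - 1/42) + (1/42 - 1/43) + ... + (1/102 - 1/103)
= 1/41 - 1/103
= 62/4223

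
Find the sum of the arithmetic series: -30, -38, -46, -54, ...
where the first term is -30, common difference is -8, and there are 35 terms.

Sₙ = n/2 × (first + last)
Last term = a + (n-1)d = -30 + (35-1)×(-8) = -302
S_35 = 35/2 × (-30 + (-302))
S_35 = 35/2 × (-332) = -5810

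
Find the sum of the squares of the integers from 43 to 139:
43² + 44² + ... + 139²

Use ∑_{k=1}^{n} k² = n(n+1)(2n+1)/6, then subtract the first 42 terms.
∑_{k=1}^{139} k² = 139×140×279/6 = 904890
∑_{k=1}^{42} k² = 42×43×85/6 = 25585
∑_{k=43}^{139} k² = 904890 - 25585 = 879305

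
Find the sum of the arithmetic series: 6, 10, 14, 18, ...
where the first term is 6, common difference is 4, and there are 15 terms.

Sₙ = n/2 × (first + last)
Last term = a + (n-1)d = 6 + (15-1)×4 = 62
S_15 = 15/2 × (6 + 62)
S_15 = 15/2 × 68 = 510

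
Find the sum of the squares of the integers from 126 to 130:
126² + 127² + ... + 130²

Use ∑_{k=1}^{n} k² = n(n+1)(2n+1)/6, then subtract the first 125 terms.
∑_{k=1}^{130} k² = 130×131×261/6 = 740805
∑_{k=1}^{125} k² = 125×126×251/6 = 658875
∑_{k=126}^{130} k² = 740805 - 658875 = 81930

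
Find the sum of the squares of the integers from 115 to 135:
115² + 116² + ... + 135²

Use ∑_{k=1}^{n} k² = n(n+1)(2n+1)/6, then subtract the first 114 terms.
∑_{k=1}^{135} k² = 135×136×271/6 = 829260
∑_{k=1}^{114} k² = 114×115×229/6 = 500365
∑_{k=115}^{135} k² = 829260 - 500365 = 328895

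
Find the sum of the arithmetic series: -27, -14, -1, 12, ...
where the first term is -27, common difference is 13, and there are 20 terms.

Sₙ = n/2 × (first + last)
Last term = a + (n-1)d = -27 + (20-1)×13 = 220
S_20 = 20/2 × (-27 + 220)
S_20 = 20/2 × 193 = 1930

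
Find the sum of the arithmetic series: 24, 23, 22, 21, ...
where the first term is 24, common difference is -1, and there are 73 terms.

Sₙ = n/2 × (first + last)
Last term = a + (n-1)d = 24 + (73-1)×(-1) = -48
S_73 = 73/2 × (24 + (-48))
S_73 = 73/2 × (-24) = -876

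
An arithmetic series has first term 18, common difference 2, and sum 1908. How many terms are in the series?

Using S = n/2 × [2a + (n-1)d]
1908 = n/2 × [2(18) + (n-1)(2)]
1908 = n/2 × [36 + 2n - 2]
3816 = n × [34 + 2n]
2n² + (34)n - 3816 = 0
Discriminant: Δ = (34)² - 4(2)(-3816) = 1156 + 30528 = 31684
√Δ = 178
n = [-(34) + √Δ] / (2·2) = (-34 + 178) / 4 = 144 / 4 = 36
(The negative root is discarded since n must be a positive integer.)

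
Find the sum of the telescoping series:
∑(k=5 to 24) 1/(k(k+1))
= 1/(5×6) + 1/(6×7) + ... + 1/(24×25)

Partial fractions: 1/(k(k+1)) = 1/k - 1/(k+1)
The series telescopes:
= (1/5 - 1/6) + (1/6 - 1/7) + ... + (1/24 - 1/25)
= 1/5 - 1/25
= 4/25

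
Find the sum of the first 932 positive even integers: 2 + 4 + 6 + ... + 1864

Sum of first n even numbers = n(n+1)
= 932×933
= 869556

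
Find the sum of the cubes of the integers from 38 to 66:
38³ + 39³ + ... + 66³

Use ∑_{k=1}^{n} k³ = [n(n+1)/2]², then subtract the first 37 terms.
∑_{k=1}^{66} k³ = [66×67/2]² = 2211² = 4888521
∑_{k=1}^{37} k³ = [37×38/2]² = 703² = 494209
∑_{k=38}^{66} k³ = 4888521 - 494209 = 4394312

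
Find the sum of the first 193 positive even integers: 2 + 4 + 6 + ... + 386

Sum of first n even numbers = n(n+1)
= 193×194
= 37442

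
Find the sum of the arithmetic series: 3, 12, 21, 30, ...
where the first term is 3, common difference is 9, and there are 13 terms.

Sₙ = n/2 × (first + last)
Last term = a + (n-1)d = 3 + (13-1)×9 = 111
S_13 = 13/2 × (3 + 111)
S_13 = 13/2 × 114 = 741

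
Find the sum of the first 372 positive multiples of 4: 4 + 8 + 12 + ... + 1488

Factor out 4: = 4(1 + 2 + ... + 372) = 4 × n(n+1)/2
= 4 × 372×373/2
= 4 × 69378
= 277512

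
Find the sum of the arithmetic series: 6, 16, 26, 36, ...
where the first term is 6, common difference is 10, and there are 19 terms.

Sₙ = n/2 × (first + last)
Last term = a + (n-1)d = 6 + (19-1)×10 = 186
S_19 = 19/2 × (6 + 186)
S_19 = 19/2 × 192 = 1824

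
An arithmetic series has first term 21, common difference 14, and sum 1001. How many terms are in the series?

Using S = n/2 × [2a + (n-1)d]
1001 = n/2 × [2(21) + (n-1)(14)]
1001 = n/2 × [42 + 14n - 14]
2002 = n × [28 + 14n]
14n² + (28)n - 2002 = 0
Discriminant: Δ = (28)² - 4(14)(-2002) = 784 + 112112 = 112896
√Δ = 336
n = [-(28) + √Δ] / (2·14) = (-28 + 336) / 28 = 308 / 28 = 11
(The negative root is discarded since n must be a positive integer.)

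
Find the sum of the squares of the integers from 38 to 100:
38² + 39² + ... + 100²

Use ∑_{k=1}^{n} k² = n(n+1)(2n+1)/6, then subtract the first 37 terms.
∑_{k=1}^{100} k² = 100×101×201/6 = 338350
∑_{k=1}^{37} k² = 37×38×75/6 = 17575
∑_{k=38}^{100} k² = 338350 - 17575 = 320775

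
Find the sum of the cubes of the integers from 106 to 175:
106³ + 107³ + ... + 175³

Use ∑_{k=1}^{n} k³ = [n(n+1)/2]², then subtract the first 105 terms.
∑_{k=1}^{175} k³ = [175×176/2]² = 15400² = 237160000
∑_{k=1}^{105} k³ = [105×106/2]² = 5565² = 30969225
∑_{k=106}^{175} k³ = 237160000 - 30969225 = 206190775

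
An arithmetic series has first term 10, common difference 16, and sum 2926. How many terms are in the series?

Using S = n/2 × [2a + (n-1)d]
2926 = n/2 × [2(10) + (n-1)(16)]
2926 = n/2 × [20 + 16n - 16]
5852 = n × [4 + 16n]
16n² + (4)n - 5852 = 0
Discriminant: Δ = (4)² - 4(16)(-5852) = 16 + 374528 = 374544
√Δ = 612
n = [-(4) + √Δ] / (2·16) = (-4 + 612) / 32 = 608 / 32 = 19
(The negative root is discarded since n must be a positive integer.)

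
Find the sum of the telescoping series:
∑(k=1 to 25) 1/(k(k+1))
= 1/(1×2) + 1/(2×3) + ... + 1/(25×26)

Partial fractions: 1/(k(k+1)) = 1/k - 1/(k+1)
The series telescopes:
= (1/1 - 1/2) + (1/2 - 1/3) + ... + (1/25 - 1/26)
= 1/1 - 1/26
= 25/26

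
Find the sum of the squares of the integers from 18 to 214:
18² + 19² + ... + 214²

Use ∑_{k=1}^{n} k² = n(n+1)(2n+1)/6, then subtract the first 17 terms.
∑_{k=1}^{214} k² = 214×215×429/6 = 3289715
∑_{k=1}^{17} k² = 17×18×35/6 = 1785
∑_{k=18}^{214} k² = 3289715 - 1785 = 3287930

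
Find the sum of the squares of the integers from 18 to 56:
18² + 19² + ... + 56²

Use ∑_{k=1}^{n} k² = n(n+1)(2n+1)/6, then subtract the first 17 terms.
∑_{k=1}^{56} k² = 56×57×113/6 = 60116
∑_{k=1}^{17} k² = 17×18×35/6 = 1785
∑_{k=18}^{56} k² = 60116 - 1785 = 58331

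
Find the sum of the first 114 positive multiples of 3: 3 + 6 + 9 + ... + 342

Factor out 3: = 3(1 + 2 + ... + 114) = 3 × n(n+1)/2
= 3 × 114×115/2
= 3 × 6555
= 19665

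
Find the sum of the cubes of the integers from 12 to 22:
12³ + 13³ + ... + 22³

Use ∑_{k=1}^{n} k³ = [n(n+1)/2]², then subtract the first 11 terms.
∑_{k=1}^{22} k³ = [22×23/2]² = 253² = 64009
∑_{k=1}^{11} k³ = [11×12/2]² = 66² = 4356
∑_{k=12}^{22} k³ = 64009 - 4356 = 59653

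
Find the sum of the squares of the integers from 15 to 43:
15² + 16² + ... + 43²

Use ∑_{k=1}^{n} k² = n(n+1)(2n+1)/6, then subtract the first 14 terms.
∑_{k=1}^{43} k² = 43×44×87/6 = 27434
∑_{k=1}^{14} k² = 14×15×29/6 = 1015
∑_{k=15}^{43} k² = 27434 - 1015 = 26419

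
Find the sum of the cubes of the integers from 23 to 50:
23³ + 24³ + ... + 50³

Use ∑_{k=1}^{n} k³ = [n(n+1)/2]², then subtract the first 22 terms.
∑_{k=1}^{50} k³ = [50×51/2]² = 1275² = 1625625
∑_{k=1}^{22} k³ = [22×23/2]² = 253² = 64009
∑_{k=23}^{50} k³ = 1625625 - 64009 = 1561616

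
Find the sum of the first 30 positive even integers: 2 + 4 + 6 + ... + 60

Sum of first n even numbers = n(n+1)
= 30×31
= 930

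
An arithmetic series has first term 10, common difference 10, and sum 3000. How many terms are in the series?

Using S = n/2 × [2a + (n-1)d]
3000 = n/2 × [2(10) + (n-1)(10)]
3000 = n/2 × [20 + 10n - 10]
6000 = n × [10 + 10n]
10n² + (10)n - 6000 = 0
Discriminant: Δ = (10)² - 4(10)(-6000) = 100 + 240000 = 240100
√Δ = 490
n = [-(10) + √Δ] / (2·10) = (-10 + 490) / 20 = 480 / 20 = 24
(The negative root is discarded since n must be a positive integer.)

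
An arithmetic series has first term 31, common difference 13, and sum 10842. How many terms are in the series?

Using S = n/2 × [2a + (n-1)d]
10842 = n/2 × [2(31) + (n-1)(13)]
10842 = n/2 × [62 + 13n - 13]
21684 = n × [49 + 13n]
13n² + (49)n - 21684 = 0
Discriminant: Δ = (49)² - 4(13)(-21684) = 2401 + 1127568 = 1129969
√Δ = 1063
n = [-(49) + √Δ] / (2·13) = (-49 + 1063) / 26 = 1014 / 26 = 39
(The negative root is discarded since n must be a positive integer.)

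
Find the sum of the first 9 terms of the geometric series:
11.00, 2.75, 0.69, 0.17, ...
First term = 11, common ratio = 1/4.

Sₙ = a(1 - rⁿ) / (1 - r)
S_9 = 11(1 - (1/4)^9) / (1 - (1/4))
S_9 = 11(1 - (1/262144)) / (3/4)
S_9 = 961191/65536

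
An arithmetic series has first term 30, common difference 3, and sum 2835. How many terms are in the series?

Using S = n/2 × [2a + (n-1)d]
2835 = n/2 × [2(30) + (n-1)(3)]
2835 = n/2 × [60 + 3n - 3]
5670 = n × [57 + 3n]
3n² + (57)n - 5670 = 0
Discriminant: Δ = (57)² - 4(3)(-5670) = 3249 + 68040 = 71289
√Δ = 267
n = [-(57) + √Δ] / (2·3) = (-57 + 267) / 6 = 210 / 6 = 35
(The negative root is discarded since n must be a positive integer.)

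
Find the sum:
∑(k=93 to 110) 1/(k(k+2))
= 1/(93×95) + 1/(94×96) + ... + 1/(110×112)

Partial fractions: 1/(k(k+2)) = (1/2)[1/k - 1/(k+2)]
Telescoping leaves the first two and last two terms:
= (1/2)[1/93 + 1/94 - 1/111 - 1/112]
= 20851/12075616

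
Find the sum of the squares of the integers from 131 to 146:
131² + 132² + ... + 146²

Use ∑_{k=1}^{n} k² = n(n+1)(2n+1)/6, then subtract the first 130 terms.
∑_{k=1}^{146} k² = 146×147×293/6 = 1048061
∑_{k=1}^{130} k² = 130×131×261/6 = 740805
∑_{k=131}^{146} k² = 1048061 - 740805 = 307256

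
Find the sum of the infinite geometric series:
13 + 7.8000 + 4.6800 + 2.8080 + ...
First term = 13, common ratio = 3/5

For |r| < 1, S = a / (1 - r)
S = 13 / (1 - (3/5))
S = 13 / (2/5)
S = 65/2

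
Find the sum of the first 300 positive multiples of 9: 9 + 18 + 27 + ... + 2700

Factor out 9: = 9(1 + 2 + ... + 300) = 9 × n(n+1)/2
= 9 × 300×301/2
= 9 × 45150
= 406350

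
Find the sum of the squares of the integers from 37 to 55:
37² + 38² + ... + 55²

Use ∑_{k=1}^{n} k² = n(n+1)(2n+1)/6, then subtract the first 36 terms.
∑_{k=1}^{55} k² = 55×56×111/6 = 56980
∑_{k=1}^{36} k² = 36×37×73/6 = 16206
∑_{k=37}^{55} k² = 56980 - 16206 = 40774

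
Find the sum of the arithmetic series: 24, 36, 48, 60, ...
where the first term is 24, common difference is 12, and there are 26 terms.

Sₙ = n/2 × (first + last)
Last term = a + (n-1)d = 24 + (26-1)×12 = 324
S_26 = 26/2 × (24 + 324)
S_26 = 26/2 × 348 = 4524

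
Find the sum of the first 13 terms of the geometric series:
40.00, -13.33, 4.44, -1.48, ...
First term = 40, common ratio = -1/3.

Sₙ = a(1 - rⁿ) / (1 - r)
S_13 = 40(1 - (-1/3)^13) / (1 - (-1/3))
S_13 = 40(1 - (-1/1594323)) / (4/3)
S_13 = 15943240/531441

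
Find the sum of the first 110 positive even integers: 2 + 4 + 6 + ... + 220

Sum of first n even numbers = n(n+1)
= 110×111
= 12210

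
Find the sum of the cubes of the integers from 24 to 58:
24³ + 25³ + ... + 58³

Use ∑_{k=1}^{n} k³ = [n(n+1)/2]², then subtract the first 23 terms.
∑_{k=1}^{58} k³ = [58×59/2]² = 1711² = 2927521
∑_{k=1}^{23} k³ = [23×24/2]² = 276² = 76176
∑_{k=24}^{58} k³ = 2927521 - 76176 = 2851345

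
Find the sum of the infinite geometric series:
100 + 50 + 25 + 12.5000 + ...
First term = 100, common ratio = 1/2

For |r| < 1, S = a / (1 - r)
S = 100 / (1 - (1/2))
S = 100 / (1/2)
S = 200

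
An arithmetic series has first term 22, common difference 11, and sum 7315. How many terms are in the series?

Using S = n/2 × [2a + (n-1)d]
7315 = n/2 × [2(22) + (n-1)(11)]
7315 = n/2 × [44 + 11n - 11]
14630 = n × [33 + 11n]
11n² + (33)n - 14630 = 0
Discriminant: Δ = (33)² - 4(11)(-14630) = 1089 + 643720 = 644809
√Δ = 803
n = [-(33) + √Δ] / (2·11) = (-33 + 803) / 22 = 770 / 22 = 35
(The negative root is discarded since n must be a positive integer.)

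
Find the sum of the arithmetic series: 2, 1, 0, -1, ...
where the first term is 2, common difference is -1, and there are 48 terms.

Sₙ = n/2 × (first + last)
Last term = a + (n-1)d = 2 + (48-1)×(-1) = -45
S_48 = 48/2 × (2 + (-45))
S_48 = 48/2 × (-43) = -1032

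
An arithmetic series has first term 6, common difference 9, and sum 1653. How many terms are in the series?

Using S = n/2 × [2a + (n-1)d]
1653 = n/2 × [2(6) + (n-1)(9)]
1653 = n/2 × [12 + 9n - 9]
3306 = n × [3 + 9n]
9n² + (3)n - 3306 = 0
Discriminant: Δ = (3)² - 4(9)(-3306) = 9 + 119016 = 119025
√Δ = 345
n = [-(3) + √Δ] / (2·9) = (-3 + 345) / 18 = 342 / 18 = 19
(The negative root is discarded since n must be a positive integer.)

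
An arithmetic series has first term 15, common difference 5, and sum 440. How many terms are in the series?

Using S = n/2 × [2a + (n-1)d]
440 = n/2 × [2(15) + (n-1)(5)]
440 = n/2 × [30 + 5n - 5]
880 = n × [25 + 5n]
5n² + (25)n - 880 = 0
Discriminant: Δ = (25)² - 4(5)(-880) = 625 + 17600 = 18225
√Δ = 135
n = [-(25) + √Δ] / (2·5) = (-25 + 135) / 10 = 110 / 10 = 11
(The negative root is discarded since n must be a positive integer.)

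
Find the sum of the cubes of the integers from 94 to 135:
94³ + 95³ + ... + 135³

Use ∑_{k=1}^{n} k³ = [n(n+1)/2]², then subtract the first 93 terms.
∑_{k=1}^{135} k³ = [135×136/2]² = 9180² = 84272400
∑_{k=1}^{93} k³ = [93×94/2]² = 4371² = 19105641
∑_{k=94}^{135} k³ = 84272400 - 19105641 = 65166759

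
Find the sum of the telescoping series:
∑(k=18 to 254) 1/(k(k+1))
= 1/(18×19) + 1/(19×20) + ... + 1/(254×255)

Partial fractions: 1/(k(k+1)) = 1/k - 1/(k+1)
The series telescopes:
= (1/18 - 1/19) + (1/19 - 1/20) + ... + (1/254 - 1/255)
= 1/18 - 1/255
= 79/1530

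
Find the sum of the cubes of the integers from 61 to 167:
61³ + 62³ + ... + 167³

Use ∑_{k=1}^{n} k³ = [n(n+1)/2]², then subtract the first 60 terms.
∑_{k=1}^{167} k³ = [167×168/2]² = 14028² = 196784784
∑_{k=1}^{60} k³ = [60×61/2]² = 1830² = 3348900
∑_{k=61}^{167} k³ = 196784784 - 3348900 = 193435884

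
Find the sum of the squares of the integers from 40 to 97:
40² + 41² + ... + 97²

Use ∑_{k=1}^{n} k² = n(n+1)(2n+1)/6, then subtract the first 39 terms.
∑_{k=1}^{97} k² = 97×98×195/6 = 308945
∑_{k=1}^{39} k² = 39×40×79/6 = 20540
∑_{k=40}^{97} k² = 308945 - 20540 = 288405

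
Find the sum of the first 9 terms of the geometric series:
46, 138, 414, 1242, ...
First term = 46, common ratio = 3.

Sₙ = a(1 - rⁿ) / (1 - r)
S_9 = 46(1 - 3^9) / (1 - 3)
S_9 = 46(1 - 19683) / (-2)
S_9 = 452686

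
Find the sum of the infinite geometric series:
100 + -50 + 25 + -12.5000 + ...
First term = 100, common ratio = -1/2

For |r| < 1, S = a / (1 - r)
S = 100 / (1 - (-1/2))
S = 100 / (3/2)
S = 200/3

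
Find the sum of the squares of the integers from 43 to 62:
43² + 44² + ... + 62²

Use ∑_{k=1}^{n} k² = n(n+1)(2n+1)/6, then subtract the first 42 terms.
∑_{k=1}^{62} k² = 62×63×125/6 = 81375
∑_{k=1}^{42} k² = 42×43×85/6 = 25585
∑_{k=43}^{62} k² = 81375 - 25585 = 55790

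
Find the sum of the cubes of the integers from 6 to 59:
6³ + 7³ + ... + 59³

Use ∑_{k=1}^{n} k³ = [n(n+1)/2]², then subtract the first 5 terms.
∑_{k=1}^{59} k³ = [59×60/2]² = 1770² = 3132900
∑_{k=1}^{5} k³ = [5×6/2]² = 15² = 225
∑_{k=6}^{59} k³ = 3132900 - 225 = 3132675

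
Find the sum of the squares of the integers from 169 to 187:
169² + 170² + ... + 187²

Use ∑_{k=1}^{n} k² = n(n+1)(2n+1)/6, then subtract the first 168 terms.
∑_{k=1}^{187} k² = 187×188×375/6 = 2197250
∑_{k=1}^{168} k² = 168×169×337/6 = 1594684
∑_{k=169}^{187} k² = 2197250 - 1594684 = 602566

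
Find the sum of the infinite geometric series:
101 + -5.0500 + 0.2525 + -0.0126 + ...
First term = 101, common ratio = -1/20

For |r| < 1, S = a / (1 - r)
S = 101 / (1 - (-1/20))
S = 101 / (21/20)
S = 2020/21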